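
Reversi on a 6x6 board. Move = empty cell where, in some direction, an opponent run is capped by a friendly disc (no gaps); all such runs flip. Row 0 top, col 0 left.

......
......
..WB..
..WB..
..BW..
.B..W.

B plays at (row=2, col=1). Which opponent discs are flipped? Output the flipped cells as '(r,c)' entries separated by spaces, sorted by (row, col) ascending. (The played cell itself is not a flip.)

Dir NW: first cell '.' (not opp) -> no flip
Dir N: first cell '.' (not opp) -> no flip
Dir NE: first cell '.' (not opp) -> no flip
Dir W: first cell '.' (not opp) -> no flip
Dir E: opp run (2,2) capped by B -> flip
Dir SW: first cell '.' (not opp) -> no flip
Dir S: first cell '.' (not opp) -> no flip
Dir SE: opp run (3,2) (4,3) (5,4), next=edge -> no flip

Answer: (2,2)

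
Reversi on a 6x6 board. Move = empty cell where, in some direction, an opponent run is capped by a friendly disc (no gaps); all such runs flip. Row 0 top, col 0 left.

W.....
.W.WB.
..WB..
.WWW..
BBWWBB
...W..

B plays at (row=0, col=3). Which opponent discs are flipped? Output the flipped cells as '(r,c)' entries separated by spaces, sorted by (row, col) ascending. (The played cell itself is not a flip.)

Dir NW: edge -> no flip
Dir N: edge -> no flip
Dir NE: edge -> no flip
Dir W: first cell '.' (not opp) -> no flip
Dir E: first cell '.' (not opp) -> no flip
Dir SW: first cell '.' (not opp) -> no flip
Dir S: opp run (1,3) capped by B -> flip
Dir SE: first cell 'B' (not opp) -> no flip

Answer: (1,3)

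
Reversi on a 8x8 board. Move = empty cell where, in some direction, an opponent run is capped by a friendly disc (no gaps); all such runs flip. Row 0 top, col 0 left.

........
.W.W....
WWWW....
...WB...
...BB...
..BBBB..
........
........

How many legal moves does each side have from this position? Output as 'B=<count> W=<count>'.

-- B to move --
(0,0): flips 3 -> legal
(0,1): no bracket -> illegal
(0,2): no bracket -> illegal
(0,3): flips 3 -> legal
(0,4): no bracket -> illegal
(1,0): no bracket -> illegal
(1,2): flips 1 -> legal
(1,4): no bracket -> illegal
(2,4): no bracket -> illegal
(3,0): no bracket -> illegal
(3,1): no bracket -> illegal
(3,2): flips 1 -> legal
(4,2): no bracket -> illegal
B mobility = 4
-- W to move --
(2,4): no bracket -> illegal
(2,5): no bracket -> illegal
(3,2): no bracket -> illegal
(3,5): flips 1 -> legal
(4,1): no bracket -> illegal
(4,2): no bracket -> illegal
(4,5): flips 1 -> legal
(4,6): no bracket -> illegal
(5,1): no bracket -> illegal
(5,6): no bracket -> illegal
(6,1): no bracket -> illegal
(6,2): no bracket -> illegal
(6,3): flips 2 -> legal
(6,4): no bracket -> illegal
(6,5): no bracket -> illegal
(6,6): flips 2 -> legal
W mobility = 4

Answer: B=4 W=4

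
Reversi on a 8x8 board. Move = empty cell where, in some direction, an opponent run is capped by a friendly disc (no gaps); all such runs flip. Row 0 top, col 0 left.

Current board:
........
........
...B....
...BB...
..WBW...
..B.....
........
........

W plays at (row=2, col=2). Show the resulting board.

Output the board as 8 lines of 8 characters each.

Answer: ........
........
..WB....
...WB...
..WBW...
..B.....
........
........

Derivation:
Place W at (2,2); scan 8 dirs for brackets.
Dir NW: first cell '.' (not opp) -> no flip
Dir N: first cell '.' (not opp) -> no flip
Dir NE: first cell '.' (not opp) -> no flip
Dir W: first cell '.' (not opp) -> no flip
Dir E: opp run (2,3), next='.' -> no flip
Dir SW: first cell '.' (not opp) -> no flip
Dir S: first cell '.' (not opp) -> no flip
Dir SE: opp run (3,3) capped by W -> flip
All flips: (3,3)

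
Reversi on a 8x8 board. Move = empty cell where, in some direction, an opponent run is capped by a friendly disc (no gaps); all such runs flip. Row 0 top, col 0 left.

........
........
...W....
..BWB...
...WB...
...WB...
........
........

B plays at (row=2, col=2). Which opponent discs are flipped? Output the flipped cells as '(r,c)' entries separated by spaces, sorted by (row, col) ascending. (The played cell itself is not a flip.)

Answer: (3,3)

Derivation:
Dir NW: first cell '.' (not opp) -> no flip
Dir N: first cell '.' (not opp) -> no flip
Dir NE: first cell '.' (not opp) -> no flip
Dir W: first cell '.' (not opp) -> no flip
Dir E: opp run (2,3), next='.' -> no flip
Dir SW: first cell '.' (not opp) -> no flip
Dir S: first cell 'B' (not opp) -> no flip
Dir SE: opp run (3,3) capped by B -> flip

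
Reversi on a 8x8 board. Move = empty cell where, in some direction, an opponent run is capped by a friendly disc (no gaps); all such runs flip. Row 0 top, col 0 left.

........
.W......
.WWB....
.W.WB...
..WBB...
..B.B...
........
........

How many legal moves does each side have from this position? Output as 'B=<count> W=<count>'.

Answer: B=4 W=7

Derivation:
-- B to move --
(0,0): flips 3 -> legal
(0,1): no bracket -> illegal
(0,2): no bracket -> illegal
(1,0): no bracket -> illegal
(1,2): no bracket -> illegal
(1,3): no bracket -> illegal
(2,0): flips 2 -> legal
(2,4): no bracket -> illegal
(3,0): no bracket -> illegal
(3,2): flips 2 -> legal
(4,0): no bracket -> illegal
(4,1): flips 1 -> legal
(5,1): no bracket -> illegal
(5,3): no bracket -> illegal
B mobility = 4
-- W to move --
(1,2): no bracket -> illegal
(1,3): flips 1 -> legal
(1,4): no bracket -> illegal
(2,4): flips 1 -> legal
(2,5): no bracket -> illegal
(3,2): no bracket -> illegal
(3,5): flips 1 -> legal
(4,1): no bracket -> illegal
(4,5): flips 2 -> legal
(5,1): no bracket -> illegal
(5,3): flips 1 -> legal
(5,5): flips 1 -> legal
(6,1): no bracket -> illegal
(6,2): flips 1 -> legal
(6,3): no bracket -> illegal
(6,4): no bracket -> illegal
(6,5): no bracket -> illegal
W mobility = 7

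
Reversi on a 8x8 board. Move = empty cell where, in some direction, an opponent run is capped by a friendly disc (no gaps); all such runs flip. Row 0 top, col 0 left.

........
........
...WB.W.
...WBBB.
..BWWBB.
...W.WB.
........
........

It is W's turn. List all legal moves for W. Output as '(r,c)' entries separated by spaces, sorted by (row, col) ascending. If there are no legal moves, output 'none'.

Answer: (1,4) (1,5) (2,5) (3,1) (3,7) (4,1) (4,7) (5,1) (5,7) (6,6) (6,7)

Derivation:
(1,3): no bracket -> illegal
(1,4): flips 2 -> legal
(1,5): flips 1 -> legal
(2,5): flips 4 -> legal
(2,7): no bracket -> illegal
(3,1): flips 1 -> legal
(3,2): no bracket -> illegal
(3,7): flips 4 -> legal
(4,1): flips 1 -> legal
(4,7): flips 2 -> legal
(5,1): flips 1 -> legal
(5,2): no bracket -> illegal
(5,4): no bracket -> illegal
(5,7): flips 1 -> legal
(6,5): no bracket -> illegal
(6,6): flips 3 -> legal
(6,7): flips 3 -> legal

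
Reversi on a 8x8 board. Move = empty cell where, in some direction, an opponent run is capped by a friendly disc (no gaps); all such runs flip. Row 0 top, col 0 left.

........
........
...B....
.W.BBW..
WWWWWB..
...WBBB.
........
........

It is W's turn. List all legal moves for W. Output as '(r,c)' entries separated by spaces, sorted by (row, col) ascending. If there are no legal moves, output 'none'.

Answer: (1,3) (2,2) (2,4) (2,5) (3,2) (4,6) (5,7) (6,4) (6,5) (6,6)

Derivation:
(1,2): no bracket -> illegal
(1,3): flips 2 -> legal
(1,4): no bracket -> illegal
(2,2): flips 1 -> legal
(2,4): flips 2 -> legal
(2,5): flips 1 -> legal
(3,2): flips 2 -> legal
(3,6): no bracket -> illegal
(4,6): flips 1 -> legal
(4,7): no bracket -> illegal
(5,7): flips 3 -> legal
(6,3): no bracket -> illegal
(6,4): flips 1 -> legal
(6,5): flips 3 -> legal
(6,6): flips 1 -> legal
(6,7): no bracket -> illegal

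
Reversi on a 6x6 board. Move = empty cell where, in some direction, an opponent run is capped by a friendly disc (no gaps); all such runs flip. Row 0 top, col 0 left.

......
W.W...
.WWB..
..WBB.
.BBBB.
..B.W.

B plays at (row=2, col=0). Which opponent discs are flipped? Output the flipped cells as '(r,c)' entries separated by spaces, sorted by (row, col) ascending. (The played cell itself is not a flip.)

Answer: (2,1) (2,2)

Derivation:
Dir NW: edge -> no flip
Dir N: opp run (1,0), next='.' -> no flip
Dir NE: first cell '.' (not opp) -> no flip
Dir W: edge -> no flip
Dir E: opp run (2,1) (2,2) capped by B -> flip
Dir SW: edge -> no flip
Dir S: first cell '.' (not opp) -> no flip
Dir SE: first cell '.' (not opp) -> no flip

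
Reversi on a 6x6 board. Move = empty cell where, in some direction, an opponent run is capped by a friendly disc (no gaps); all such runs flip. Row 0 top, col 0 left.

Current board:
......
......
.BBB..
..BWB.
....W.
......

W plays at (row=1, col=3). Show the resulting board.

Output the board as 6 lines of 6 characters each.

Place W at (1,3); scan 8 dirs for brackets.
Dir NW: first cell '.' (not opp) -> no flip
Dir N: first cell '.' (not opp) -> no flip
Dir NE: first cell '.' (not opp) -> no flip
Dir W: first cell '.' (not opp) -> no flip
Dir E: first cell '.' (not opp) -> no flip
Dir SW: opp run (2,2), next='.' -> no flip
Dir S: opp run (2,3) capped by W -> flip
Dir SE: first cell '.' (not opp) -> no flip
All flips: (2,3)

Answer: ......
...W..
.BBW..
..BWB.
....W.
......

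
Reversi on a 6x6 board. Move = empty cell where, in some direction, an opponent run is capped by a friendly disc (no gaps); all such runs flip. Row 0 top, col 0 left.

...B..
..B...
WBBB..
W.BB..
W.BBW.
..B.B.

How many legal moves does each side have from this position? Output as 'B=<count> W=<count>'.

-- B to move --
(1,0): no bracket -> illegal
(1,1): no bracket -> illegal
(3,1): no bracket -> illegal
(3,4): flips 1 -> legal
(3,5): no bracket -> illegal
(4,1): no bracket -> illegal
(4,5): flips 1 -> legal
(5,0): no bracket -> illegal
(5,1): no bracket -> illegal
(5,3): no bracket -> illegal
(5,5): flips 1 -> legal
B mobility = 3
-- W to move --
(0,1): no bracket -> illegal
(0,2): no bracket -> illegal
(0,4): no bracket -> illegal
(1,0): no bracket -> illegal
(1,1): flips 2 -> legal
(1,3): no bracket -> illegal
(1,4): no bracket -> illegal
(2,4): flips 3 -> legal
(3,1): no bracket -> illegal
(3,4): no bracket -> illegal
(4,1): flips 2 -> legal
(4,5): no bracket -> illegal
(5,1): no bracket -> illegal
(5,3): no bracket -> illegal
(5,5): no bracket -> illegal
W mobility = 3

Answer: B=3 W=3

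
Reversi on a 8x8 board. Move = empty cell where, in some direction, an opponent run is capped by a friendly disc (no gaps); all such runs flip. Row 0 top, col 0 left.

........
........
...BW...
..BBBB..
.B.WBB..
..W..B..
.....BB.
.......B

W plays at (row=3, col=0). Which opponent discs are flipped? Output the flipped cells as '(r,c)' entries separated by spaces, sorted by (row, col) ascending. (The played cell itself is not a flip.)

Answer: (4,1)

Derivation:
Dir NW: edge -> no flip
Dir N: first cell '.' (not opp) -> no flip
Dir NE: first cell '.' (not opp) -> no flip
Dir W: edge -> no flip
Dir E: first cell '.' (not opp) -> no flip
Dir SW: edge -> no flip
Dir S: first cell '.' (not opp) -> no flip
Dir SE: opp run (4,1) capped by W -> flip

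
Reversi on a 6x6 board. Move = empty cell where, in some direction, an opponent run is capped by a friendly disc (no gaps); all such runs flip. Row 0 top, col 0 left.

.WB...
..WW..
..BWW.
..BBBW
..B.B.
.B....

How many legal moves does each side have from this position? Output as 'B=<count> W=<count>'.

-- B to move --
(0,0): flips 1 -> legal
(0,3): flips 2 -> legal
(0,4): flips 1 -> legal
(1,0): no bracket -> illegal
(1,1): no bracket -> illegal
(1,4): flips 2 -> legal
(1,5): flips 1 -> legal
(2,1): no bracket -> illegal
(2,5): flips 2 -> legal
(4,5): no bracket -> illegal
B mobility = 6
-- W to move --
(0,3): flips 1 -> legal
(1,1): no bracket -> illegal
(2,1): flips 1 -> legal
(2,5): no bracket -> illegal
(3,1): flips 4 -> legal
(4,0): no bracket -> illegal
(4,1): flips 1 -> legal
(4,3): flips 1 -> legal
(4,5): flips 1 -> legal
(5,0): no bracket -> illegal
(5,2): flips 3 -> legal
(5,3): flips 1 -> legal
(5,4): flips 2 -> legal
(5,5): no bracket -> illegal
W mobility = 9

Answer: B=6 W=9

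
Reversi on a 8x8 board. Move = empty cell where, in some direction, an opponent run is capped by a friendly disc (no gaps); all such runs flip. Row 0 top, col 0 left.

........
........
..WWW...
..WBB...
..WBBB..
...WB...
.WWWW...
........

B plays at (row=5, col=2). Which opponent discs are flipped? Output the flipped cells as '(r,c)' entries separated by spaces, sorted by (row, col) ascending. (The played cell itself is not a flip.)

Answer: (5,3)

Derivation:
Dir NW: first cell '.' (not opp) -> no flip
Dir N: opp run (4,2) (3,2) (2,2), next='.' -> no flip
Dir NE: first cell 'B' (not opp) -> no flip
Dir W: first cell '.' (not opp) -> no flip
Dir E: opp run (5,3) capped by B -> flip
Dir SW: opp run (6,1), next='.' -> no flip
Dir S: opp run (6,2), next='.' -> no flip
Dir SE: opp run (6,3), next='.' -> no flip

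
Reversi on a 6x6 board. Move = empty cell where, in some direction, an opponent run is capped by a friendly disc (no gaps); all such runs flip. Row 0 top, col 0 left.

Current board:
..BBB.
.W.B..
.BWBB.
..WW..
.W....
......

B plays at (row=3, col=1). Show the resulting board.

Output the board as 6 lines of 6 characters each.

Answer: ..BBB.
.W.B..
.BBBB.
.BWW..
.W....
......

Derivation:
Place B at (3,1); scan 8 dirs for brackets.
Dir NW: first cell '.' (not opp) -> no flip
Dir N: first cell 'B' (not opp) -> no flip
Dir NE: opp run (2,2) capped by B -> flip
Dir W: first cell '.' (not opp) -> no flip
Dir E: opp run (3,2) (3,3), next='.' -> no flip
Dir SW: first cell '.' (not opp) -> no flip
Dir S: opp run (4,1), next='.' -> no flip
Dir SE: first cell '.' (not opp) -> no flip
All flips: (2,2)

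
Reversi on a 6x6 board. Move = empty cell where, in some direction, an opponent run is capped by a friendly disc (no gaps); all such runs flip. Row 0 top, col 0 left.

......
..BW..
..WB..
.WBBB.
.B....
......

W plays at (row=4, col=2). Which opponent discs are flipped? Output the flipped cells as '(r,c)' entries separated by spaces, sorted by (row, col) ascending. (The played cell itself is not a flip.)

Answer: (3,2)

Derivation:
Dir NW: first cell 'W' (not opp) -> no flip
Dir N: opp run (3,2) capped by W -> flip
Dir NE: opp run (3,3), next='.' -> no flip
Dir W: opp run (4,1), next='.' -> no flip
Dir E: first cell '.' (not opp) -> no flip
Dir SW: first cell '.' (not opp) -> no flip
Dir S: first cell '.' (not opp) -> no flip
Dir SE: first cell '.' (not opp) -> no flip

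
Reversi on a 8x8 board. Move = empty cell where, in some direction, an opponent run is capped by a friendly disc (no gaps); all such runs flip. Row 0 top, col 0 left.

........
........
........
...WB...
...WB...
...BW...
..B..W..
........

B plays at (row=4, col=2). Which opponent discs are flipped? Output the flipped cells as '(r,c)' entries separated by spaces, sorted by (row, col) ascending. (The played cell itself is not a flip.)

Answer: (4,3)

Derivation:
Dir NW: first cell '.' (not opp) -> no flip
Dir N: first cell '.' (not opp) -> no flip
Dir NE: opp run (3,3), next='.' -> no flip
Dir W: first cell '.' (not opp) -> no flip
Dir E: opp run (4,3) capped by B -> flip
Dir SW: first cell '.' (not opp) -> no flip
Dir S: first cell '.' (not opp) -> no flip
Dir SE: first cell 'B' (not opp) -> no flip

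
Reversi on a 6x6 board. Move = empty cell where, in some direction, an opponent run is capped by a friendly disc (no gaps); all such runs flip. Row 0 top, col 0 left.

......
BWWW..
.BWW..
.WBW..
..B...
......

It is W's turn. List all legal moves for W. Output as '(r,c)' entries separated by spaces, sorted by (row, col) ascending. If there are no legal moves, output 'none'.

Answer: (2,0) (3,0) (4,1) (5,1) (5,2) (5,3)

Derivation:
(0,0): no bracket -> illegal
(0,1): no bracket -> illegal
(2,0): flips 1 -> legal
(3,0): flips 1 -> legal
(4,1): flips 1 -> legal
(4,3): no bracket -> illegal
(5,1): flips 1 -> legal
(5,2): flips 2 -> legal
(5,3): flips 1 -> legal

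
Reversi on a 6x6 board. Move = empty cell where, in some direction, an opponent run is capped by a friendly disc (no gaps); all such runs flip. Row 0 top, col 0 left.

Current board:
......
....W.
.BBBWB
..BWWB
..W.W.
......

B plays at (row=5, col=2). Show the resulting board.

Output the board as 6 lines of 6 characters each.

Answer: ......
....W.
.BBBWB
..BWWB
..B.W.
..B...

Derivation:
Place B at (5,2); scan 8 dirs for brackets.
Dir NW: first cell '.' (not opp) -> no flip
Dir N: opp run (4,2) capped by B -> flip
Dir NE: first cell '.' (not opp) -> no flip
Dir W: first cell '.' (not opp) -> no flip
Dir E: first cell '.' (not opp) -> no flip
Dir SW: edge -> no flip
Dir S: edge -> no flip
Dir SE: edge -> no flip
All flips: (4,2)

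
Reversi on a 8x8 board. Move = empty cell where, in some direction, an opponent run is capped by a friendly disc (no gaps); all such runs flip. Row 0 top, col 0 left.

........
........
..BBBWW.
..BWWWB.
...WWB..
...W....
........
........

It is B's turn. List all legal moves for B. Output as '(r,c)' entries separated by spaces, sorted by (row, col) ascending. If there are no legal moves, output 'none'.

Answer: (1,4) (1,5) (1,6) (2,7) (4,2) (4,6) (5,4) (5,5) (6,3)

Derivation:
(1,4): flips 1 -> legal
(1,5): flips 2 -> legal
(1,6): flips 1 -> legal
(1,7): no bracket -> illegal
(2,7): flips 2 -> legal
(3,7): no bracket -> illegal
(4,2): flips 3 -> legal
(4,6): flips 1 -> legal
(5,2): no bracket -> illegal
(5,4): flips 3 -> legal
(5,5): flips 2 -> legal
(6,2): no bracket -> illegal
(6,3): flips 3 -> legal
(6,4): no bracket -> illegal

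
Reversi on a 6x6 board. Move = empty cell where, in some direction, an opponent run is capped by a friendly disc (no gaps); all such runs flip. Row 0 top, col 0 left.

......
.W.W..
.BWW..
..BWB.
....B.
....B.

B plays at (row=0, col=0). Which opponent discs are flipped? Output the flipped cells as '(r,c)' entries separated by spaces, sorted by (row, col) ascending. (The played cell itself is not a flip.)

Answer: (1,1) (2,2) (3,3)

Derivation:
Dir NW: edge -> no flip
Dir N: edge -> no flip
Dir NE: edge -> no flip
Dir W: edge -> no flip
Dir E: first cell '.' (not opp) -> no flip
Dir SW: edge -> no flip
Dir S: first cell '.' (not opp) -> no flip
Dir SE: opp run (1,1) (2,2) (3,3) capped by B -> flip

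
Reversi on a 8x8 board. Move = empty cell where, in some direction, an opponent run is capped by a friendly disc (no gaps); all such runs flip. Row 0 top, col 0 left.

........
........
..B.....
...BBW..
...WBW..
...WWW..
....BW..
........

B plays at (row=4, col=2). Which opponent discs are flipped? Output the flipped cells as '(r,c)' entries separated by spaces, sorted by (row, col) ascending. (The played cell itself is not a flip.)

Answer: (4,3) (5,3)

Derivation:
Dir NW: first cell '.' (not opp) -> no flip
Dir N: first cell '.' (not opp) -> no flip
Dir NE: first cell 'B' (not opp) -> no flip
Dir W: first cell '.' (not opp) -> no flip
Dir E: opp run (4,3) capped by B -> flip
Dir SW: first cell '.' (not opp) -> no flip
Dir S: first cell '.' (not opp) -> no flip
Dir SE: opp run (5,3) capped by B -> flip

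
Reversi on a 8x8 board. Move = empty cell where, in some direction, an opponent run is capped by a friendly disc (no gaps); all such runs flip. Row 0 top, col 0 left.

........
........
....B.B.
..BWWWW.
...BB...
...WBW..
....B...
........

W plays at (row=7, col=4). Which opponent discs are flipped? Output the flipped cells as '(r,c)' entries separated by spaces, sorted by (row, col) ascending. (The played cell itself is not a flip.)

Dir NW: first cell '.' (not opp) -> no flip
Dir N: opp run (6,4) (5,4) (4,4) capped by W -> flip
Dir NE: first cell '.' (not opp) -> no flip
Dir W: first cell '.' (not opp) -> no flip
Dir E: first cell '.' (not opp) -> no flip
Dir SW: edge -> no flip
Dir S: edge -> no flip
Dir SE: edge -> no flip

Answer: (4,4) (5,4) (6,4)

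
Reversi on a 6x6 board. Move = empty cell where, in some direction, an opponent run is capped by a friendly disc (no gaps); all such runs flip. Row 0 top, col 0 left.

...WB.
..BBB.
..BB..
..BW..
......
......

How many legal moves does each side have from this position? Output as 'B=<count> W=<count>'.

Answer: B=4 W=5

Derivation:
-- B to move --
(0,2): flips 1 -> legal
(2,4): no bracket -> illegal
(3,4): flips 1 -> legal
(4,2): no bracket -> illegal
(4,3): flips 1 -> legal
(4,4): flips 1 -> legal
B mobility = 4
-- W to move --
(0,1): no bracket -> illegal
(0,2): no bracket -> illegal
(0,5): flips 1 -> legal
(1,1): flips 1 -> legal
(1,5): no bracket -> illegal
(2,1): flips 1 -> legal
(2,4): no bracket -> illegal
(2,5): flips 1 -> legal
(3,1): flips 1 -> legal
(3,4): no bracket -> illegal
(4,1): no bracket -> illegal
(4,2): no bracket -> illegal
(4,3): no bracket -> illegal
W mobility = 5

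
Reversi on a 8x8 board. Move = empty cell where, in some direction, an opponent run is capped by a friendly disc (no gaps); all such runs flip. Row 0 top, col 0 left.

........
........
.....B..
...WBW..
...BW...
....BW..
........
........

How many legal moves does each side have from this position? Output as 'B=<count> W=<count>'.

-- B to move --
(2,2): no bracket -> illegal
(2,3): flips 1 -> legal
(2,4): no bracket -> illegal
(2,6): no bracket -> illegal
(3,2): flips 1 -> legal
(3,6): flips 1 -> legal
(4,2): no bracket -> illegal
(4,5): flips 2 -> legal
(4,6): no bracket -> illegal
(5,3): no bracket -> illegal
(5,6): flips 1 -> legal
(6,4): no bracket -> illegal
(6,5): no bracket -> illegal
(6,6): no bracket -> illegal
B mobility = 5
-- W to move --
(1,4): no bracket -> illegal
(1,5): flips 1 -> legal
(1,6): no bracket -> illegal
(2,3): no bracket -> illegal
(2,4): flips 1 -> legal
(2,6): no bracket -> illegal
(3,2): no bracket -> illegal
(3,6): no bracket -> illegal
(4,2): flips 1 -> legal
(4,5): no bracket -> illegal
(5,2): no bracket -> illegal
(5,3): flips 2 -> legal
(6,3): no bracket -> illegal
(6,4): flips 1 -> legal
(6,5): no bracket -> illegal
W mobility = 5

Answer: B=5 W=5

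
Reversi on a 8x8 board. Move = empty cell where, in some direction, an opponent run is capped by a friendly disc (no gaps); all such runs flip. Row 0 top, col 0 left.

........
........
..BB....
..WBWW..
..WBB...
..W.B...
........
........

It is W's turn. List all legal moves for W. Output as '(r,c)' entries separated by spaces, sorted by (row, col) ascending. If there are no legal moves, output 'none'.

Answer: (1,2) (1,4) (2,4) (4,5) (5,3) (6,4) (6,5)

Derivation:
(1,1): no bracket -> illegal
(1,2): flips 2 -> legal
(1,3): no bracket -> illegal
(1,4): flips 1 -> legal
(2,1): no bracket -> illegal
(2,4): flips 1 -> legal
(3,1): no bracket -> illegal
(4,5): flips 2 -> legal
(5,3): flips 1 -> legal
(5,5): no bracket -> illegal
(6,3): no bracket -> illegal
(6,4): flips 2 -> legal
(6,5): flips 2 -> legal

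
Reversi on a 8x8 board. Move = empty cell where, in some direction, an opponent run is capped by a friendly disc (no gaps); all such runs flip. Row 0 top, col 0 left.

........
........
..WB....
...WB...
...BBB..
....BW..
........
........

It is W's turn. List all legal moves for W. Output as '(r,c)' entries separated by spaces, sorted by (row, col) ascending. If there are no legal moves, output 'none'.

(1,2): no bracket -> illegal
(1,3): flips 1 -> legal
(1,4): no bracket -> illegal
(2,4): flips 1 -> legal
(2,5): no bracket -> illegal
(3,2): no bracket -> illegal
(3,5): flips 2 -> legal
(3,6): no bracket -> illegal
(4,2): no bracket -> illegal
(4,6): no bracket -> illegal
(5,2): no bracket -> illegal
(5,3): flips 2 -> legal
(5,6): no bracket -> illegal
(6,3): no bracket -> illegal
(6,4): no bracket -> illegal
(6,5): no bracket -> illegal

Answer: (1,3) (2,4) (3,5) (5,3)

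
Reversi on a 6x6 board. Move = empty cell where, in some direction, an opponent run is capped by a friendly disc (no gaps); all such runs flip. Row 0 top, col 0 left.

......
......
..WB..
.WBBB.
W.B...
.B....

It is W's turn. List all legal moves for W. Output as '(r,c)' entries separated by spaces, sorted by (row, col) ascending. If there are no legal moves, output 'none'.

Answer: (2,4) (3,5) (4,4) (5,2) (5,3)

Derivation:
(1,2): no bracket -> illegal
(1,3): no bracket -> illegal
(1,4): no bracket -> illegal
(2,1): no bracket -> illegal
(2,4): flips 1 -> legal
(2,5): no bracket -> illegal
(3,5): flips 3 -> legal
(4,1): no bracket -> illegal
(4,3): no bracket -> illegal
(4,4): flips 1 -> legal
(4,5): no bracket -> illegal
(5,0): no bracket -> illegal
(5,2): flips 2 -> legal
(5,3): flips 1 -> legal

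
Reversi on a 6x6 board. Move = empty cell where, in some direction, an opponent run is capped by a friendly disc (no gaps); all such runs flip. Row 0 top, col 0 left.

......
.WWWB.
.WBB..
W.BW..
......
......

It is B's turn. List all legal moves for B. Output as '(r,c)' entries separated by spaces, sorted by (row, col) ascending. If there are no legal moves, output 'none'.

Answer: (0,0) (0,1) (0,2) (0,3) (0,4) (1,0) (2,0) (3,4) (4,3) (4,4)

Derivation:
(0,0): flips 1 -> legal
(0,1): flips 1 -> legal
(0,2): flips 1 -> legal
(0,3): flips 1 -> legal
(0,4): flips 1 -> legal
(1,0): flips 4 -> legal
(2,0): flips 1 -> legal
(2,4): no bracket -> illegal
(3,1): no bracket -> illegal
(3,4): flips 1 -> legal
(4,0): no bracket -> illegal
(4,1): no bracket -> illegal
(4,2): no bracket -> illegal
(4,3): flips 1 -> legal
(4,4): flips 1 -> legal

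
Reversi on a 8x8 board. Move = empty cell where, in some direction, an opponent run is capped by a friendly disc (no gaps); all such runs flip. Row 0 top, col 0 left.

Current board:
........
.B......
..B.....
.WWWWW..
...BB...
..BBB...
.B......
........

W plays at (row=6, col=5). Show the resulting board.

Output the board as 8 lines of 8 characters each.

Answer: ........
.B......
..B.....
.WWWWW..
...WB...
..BBW...
.B...W..
........

Derivation:
Place W at (6,5); scan 8 dirs for brackets.
Dir NW: opp run (5,4) (4,3) capped by W -> flip
Dir N: first cell '.' (not opp) -> no flip
Dir NE: first cell '.' (not opp) -> no flip
Dir W: first cell '.' (not opp) -> no flip
Dir E: first cell '.' (not opp) -> no flip
Dir SW: first cell '.' (not opp) -> no flip
Dir S: first cell '.' (not opp) -> no flip
Dir SE: first cell '.' (not opp) -> no flip
All flips: (4,3) (5,4)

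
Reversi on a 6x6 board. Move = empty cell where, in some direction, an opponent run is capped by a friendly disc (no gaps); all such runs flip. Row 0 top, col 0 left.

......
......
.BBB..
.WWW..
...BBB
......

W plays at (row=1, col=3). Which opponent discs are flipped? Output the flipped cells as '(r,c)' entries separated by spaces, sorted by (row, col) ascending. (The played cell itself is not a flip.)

Dir NW: first cell '.' (not opp) -> no flip
Dir N: first cell '.' (not opp) -> no flip
Dir NE: first cell '.' (not opp) -> no flip
Dir W: first cell '.' (not opp) -> no flip
Dir E: first cell '.' (not opp) -> no flip
Dir SW: opp run (2,2) capped by W -> flip
Dir S: opp run (2,3) capped by W -> flip
Dir SE: first cell '.' (not opp) -> no flip

Answer: (2,2) (2,3)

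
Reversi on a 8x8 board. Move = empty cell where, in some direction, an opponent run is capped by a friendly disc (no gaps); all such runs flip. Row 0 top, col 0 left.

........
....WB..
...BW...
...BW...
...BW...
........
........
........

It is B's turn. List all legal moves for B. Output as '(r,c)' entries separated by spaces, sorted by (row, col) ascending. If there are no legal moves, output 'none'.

Answer: (0,5) (1,3) (2,5) (3,5) (4,5) (5,5)

Derivation:
(0,3): no bracket -> illegal
(0,4): no bracket -> illegal
(0,5): flips 1 -> legal
(1,3): flips 1 -> legal
(2,5): flips 2 -> legal
(3,5): flips 1 -> legal
(4,5): flips 2 -> legal
(5,3): no bracket -> illegal
(5,4): no bracket -> illegal
(5,5): flips 1 -> legal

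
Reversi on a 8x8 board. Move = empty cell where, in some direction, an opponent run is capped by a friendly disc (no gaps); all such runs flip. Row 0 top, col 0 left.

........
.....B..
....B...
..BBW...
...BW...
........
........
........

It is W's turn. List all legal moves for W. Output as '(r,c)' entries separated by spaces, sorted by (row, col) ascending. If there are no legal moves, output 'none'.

Answer: (1,4) (2,2) (3,1) (4,2) (5,2)

Derivation:
(0,4): no bracket -> illegal
(0,5): no bracket -> illegal
(0,6): no bracket -> illegal
(1,3): no bracket -> illegal
(1,4): flips 1 -> legal
(1,6): no bracket -> illegal
(2,1): no bracket -> illegal
(2,2): flips 1 -> legal
(2,3): no bracket -> illegal
(2,5): no bracket -> illegal
(2,6): no bracket -> illegal
(3,1): flips 2 -> legal
(3,5): no bracket -> illegal
(4,1): no bracket -> illegal
(4,2): flips 1 -> legal
(5,2): flips 1 -> legal
(5,3): no bracket -> illegal
(5,4): no bracket -> illegal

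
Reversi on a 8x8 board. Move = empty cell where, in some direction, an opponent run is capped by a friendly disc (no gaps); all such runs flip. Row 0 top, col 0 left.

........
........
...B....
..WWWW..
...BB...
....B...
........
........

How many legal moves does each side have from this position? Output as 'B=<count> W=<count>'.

-- B to move --
(2,1): flips 1 -> legal
(2,2): flips 1 -> legal
(2,4): flips 1 -> legal
(2,5): flips 1 -> legal
(2,6): flips 1 -> legal
(3,1): no bracket -> illegal
(3,6): no bracket -> illegal
(4,1): flips 1 -> legal
(4,2): no bracket -> illegal
(4,5): flips 1 -> legal
(4,6): no bracket -> illegal
B mobility = 7
-- W to move --
(1,2): flips 1 -> legal
(1,3): flips 1 -> legal
(1,4): flips 1 -> legal
(2,2): no bracket -> illegal
(2,4): no bracket -> illegal
(4,2): no bracket -> illegal
(4,5): no bracket -> illegal
(5,2): flips 1 -> legal
(5,3): flips 2 -> legal
(5,5): flips 1 -> legal
(6,3): no bracket -> illegal
(6,4): flips 2 -> legal
(6,5): flips 2 -> legal
W mobility = 8

Answer: B=7 W=8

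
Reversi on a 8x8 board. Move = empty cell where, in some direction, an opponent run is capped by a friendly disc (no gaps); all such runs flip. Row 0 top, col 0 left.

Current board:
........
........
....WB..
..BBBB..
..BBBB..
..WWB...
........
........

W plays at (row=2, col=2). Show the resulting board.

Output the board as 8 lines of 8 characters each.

Place W at (2,2); scan 8 dirs for brackets.
Dir NW: first cell '.' (not opp) -> no flip
Dir N: first cell '.' (not opp) -> no flip
Dir NE: first cell '.' (not opp) -> no flip
Dir W: first cell '.' (not opp) -> no flip
Dir E: first cell '.' (not opp) -> no flip
Dir SW: first cell '.' (not opp) -> no flip
Dir S: opp run (3,2) (4,2) capped by W -> flip
Dir SE: opp run (3,3) (4,4), next='.' -> no flip
All flips: (3,2) (4,2)

Answer: ........
........
..W.WB..
..WBBB..
..WBBB..
..WWB...
........
........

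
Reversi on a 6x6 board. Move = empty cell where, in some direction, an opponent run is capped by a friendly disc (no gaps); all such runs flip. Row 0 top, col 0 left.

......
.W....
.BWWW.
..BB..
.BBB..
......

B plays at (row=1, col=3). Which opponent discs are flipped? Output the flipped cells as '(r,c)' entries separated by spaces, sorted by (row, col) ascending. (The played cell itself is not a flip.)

Answer: (2,3)

Derivation:
Dir NW: first cell '.' (not opp) -> no flip
Dir N: first cell '.' (not opp) -> no flip
Dir NE: first cell '.' (not opp) -> no flip
Dir W: first cell '.' (not opp) -> no flip
Dir E: first cell '.' (not opp) -> no flip
Dir SW: opp run (2,2), next='.' -> no flip
Dir S: opp run (2,3) capped by B -> flip
Dir SE: opp run (2,4), next='.' -> no flip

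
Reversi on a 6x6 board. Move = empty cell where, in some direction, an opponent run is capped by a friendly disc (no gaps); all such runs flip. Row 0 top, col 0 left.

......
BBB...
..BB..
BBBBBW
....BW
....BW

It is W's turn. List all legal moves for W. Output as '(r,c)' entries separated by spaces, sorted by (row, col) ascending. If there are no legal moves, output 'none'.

Answer: (0,0) (0,1) (4,3) (5,3)

Derivation:
(0,0): flips 4 -> legal
(0,1): flips 3 -> legal
(0,2): no bracket -> illegal
(0,3): no bracket -> illegal
(1,3): no bracket -> illegal
(1,4): no bracket -> illegal
(2,0): no bracket -> illegal
(2,1): no bracket -> illegal
(2,4): no bracket -> illegal
(2,5): no bracket -> illegal
(4,0): no bracket -> illegal
(4,1): no bracket -> illegal
(4,2): no bracket -> illegal
(4,3): flips 1 -> legal
(5,3): flips 2 -> legal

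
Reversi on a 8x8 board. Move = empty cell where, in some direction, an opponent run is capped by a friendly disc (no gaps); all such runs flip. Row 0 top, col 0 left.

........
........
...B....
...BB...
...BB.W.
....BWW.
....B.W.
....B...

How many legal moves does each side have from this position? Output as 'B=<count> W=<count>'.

-- B to move --
(3,5): no bracket -> illegal
(3,6): no bracket -> illegal
(3,7): flips 2 -> legal
(4,5): no bracket -> illegal
(4,7): no bracket -> illegal
(5,7): flips 2 -> legal
(6,5): no bracket -> illegal
(6,7): no bracket -> illegal
(7,5): no bracket -> illegal
(7,6): no bracket -> illegal
(7,7): flips 2 -> legal
B mobility = 3
-- W to move --
(1,2): no bracket -> illegal
(1,3): no bracket -> illegal
(1,4): no bracket -> illegal
(2,2): flips 2 -> legal
(2,4): no bracket -> illegal
(2,5): no bracket -> illegal
(3,2): no bracket -> illegal
(3,5): no bracket -> illegal
(4,2): no bracket -> illegal
(4,5): no bracket -> illegal
(5,2): no bracket -> illegal
(5,3): flips 1 -> legal
(6,3): no bracket -> illegal
(6,5): no bracket -> illegal
(7,3): flips 1 -> legal
(7,5): no bracket -> illegal
W mobility = 3

Answer: B=3 W=3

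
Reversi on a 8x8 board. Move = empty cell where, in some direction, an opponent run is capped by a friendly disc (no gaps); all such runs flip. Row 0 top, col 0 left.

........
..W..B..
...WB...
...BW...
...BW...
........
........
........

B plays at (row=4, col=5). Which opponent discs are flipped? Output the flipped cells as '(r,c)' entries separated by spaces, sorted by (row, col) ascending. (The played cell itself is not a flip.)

Answer: (4,4)

Derivation:
Dir NW: opp run (3,4) (2,3) (1,2), next='.' -> no flip
Dir N: first cell '.' (not opp) -> no flip
Dir NE: first cell '.' (not opp) -> no flip
Dir W: opp run (4,4) capped by B -> flip
Dir E: first cell '.' (not opp) -> no flip
Dir SW: first cell '.' (not opp) -> no flip
Dir S: first cell '.' (not opp) -> no flip
Dir SE: first cell '.' (not opp) -> no flip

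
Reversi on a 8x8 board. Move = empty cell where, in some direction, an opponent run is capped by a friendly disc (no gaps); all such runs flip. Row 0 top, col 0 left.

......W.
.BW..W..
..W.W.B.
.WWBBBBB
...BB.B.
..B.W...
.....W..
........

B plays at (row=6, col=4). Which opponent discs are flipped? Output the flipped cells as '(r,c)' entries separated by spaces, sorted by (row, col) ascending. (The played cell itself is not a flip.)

Dir NW: first cell '.' (not opp) -> no flip
Dir N: opp run (5,4) capped by B -> flip
Dir NE: first cell '.' (not opp) -> no flip
Dir W: first cell '.' (not opp) -> no flip
Dir E: opp run (6,5), next='.' -> no flip
Dir SW: first cell '.' (not opp) -> no flip
Dir S: first cell '.' (not opp) -> no flip
Dir SE: first cell '.' (not opp) -> no flip

Answer: (5,4)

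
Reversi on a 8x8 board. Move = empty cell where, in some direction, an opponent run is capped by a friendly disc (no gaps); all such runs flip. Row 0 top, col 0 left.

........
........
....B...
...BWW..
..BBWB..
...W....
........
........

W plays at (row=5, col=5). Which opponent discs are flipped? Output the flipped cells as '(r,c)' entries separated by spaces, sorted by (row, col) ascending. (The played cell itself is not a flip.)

Answer: (4,5)

Derivation:
Dir NW: first cell 'W' (not opp) -> no flip
Dir N: opp run (4,5) capped by W -> flip
Dir NE: first cell '.' (not opp) -> no flip
Dir W: first cell '.' (not opp) -> no flip
Dir E: first cell '.' (not opp) -> no flip
Dir SW: first cell '.' (not opp) -> no flip
Dir S: first cell '.' (not opp) -> no flip
Dir SE: first cell '.' (not opp) -> no flip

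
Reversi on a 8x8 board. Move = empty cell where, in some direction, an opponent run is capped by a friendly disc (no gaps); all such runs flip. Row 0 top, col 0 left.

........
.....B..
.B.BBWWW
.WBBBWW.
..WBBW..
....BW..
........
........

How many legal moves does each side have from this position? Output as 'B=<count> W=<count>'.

-- B to move --
(1,4): no bracket -> illegal
(1,6): flips 1 -> legal
(1,7): flips 2 -> legal
(2,0): no bracket -> illegal
(2,2): no bracket -> illegal
(3,0): flips 1 -> legal
(3,7): flips 3 -> legal
(4,0): no bracket -> illegal
(4,1): flips 2 -> legal
(4,6): flips 2 -> legal
(4,7): no bracket -> illegal
(5,1): flips 1 -> legal
(5,2): flips 1 -> legal
(5,3): no bracket -> illegal
(5,6): flips 2 -> legal
(6,4): no bracket -> illegal
(6,5): flips 4 -> legal
(6,6): flips 1 -> legal
B mobility = 11
-- W to move --
(0,4): flips 1 -> legal
(0,5): flips 1 -> legal
(0,6): flips 3 -> legal
(1,0): no bracket -> illegal
(1,1): flips 1 -> legal
(1,2): flips 2 -> legal
(1,3): flips 1 -> legal
(1,4): no bracket -> illegal
(1,6): no bracket -> illegal
(2,0): no bracket -> illegal
(2,2): flips 5 -> legal
(3,0): no bracket -> illegal
(4,1): no bracket -> illegal
(5,2): flips 2 -> legal
(5,3): flips 2 -> legal
(6,3): flips 1 -> legal
(6,4): no bracket -> illegal
(6,5): no bracket -> illegal
W mobility = 10

Answer: B=11 W=10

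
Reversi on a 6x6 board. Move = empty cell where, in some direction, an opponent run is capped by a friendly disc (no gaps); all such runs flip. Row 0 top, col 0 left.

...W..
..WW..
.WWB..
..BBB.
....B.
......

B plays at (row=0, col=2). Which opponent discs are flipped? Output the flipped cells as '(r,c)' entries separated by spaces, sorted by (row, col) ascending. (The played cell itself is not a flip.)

Answer: (1,2) (2,2)

Derivation:
Dir NW: edge -> no flip
Dir N: edge -> no flip
Dir NE: edge -> no flip
Dir W: first cell '.' (not opp) -> no flip
Dir E: opp run (0,3), next='.' -> no flip
Dir SW: first cell '.' (not opp) -> no flip
Dir S: opp run (1,2) (2,2) capped by B -> flip
Dir SE: opp run (1,3), next='.' -> no flip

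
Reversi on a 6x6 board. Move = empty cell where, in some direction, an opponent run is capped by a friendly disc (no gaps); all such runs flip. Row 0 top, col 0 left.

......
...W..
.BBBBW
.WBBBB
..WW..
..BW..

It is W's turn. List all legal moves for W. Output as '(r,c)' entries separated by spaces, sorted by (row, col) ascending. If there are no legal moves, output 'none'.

Answer: (1,0) (1,1) (1,2) (1,5) (2,0) (4,5) (5,1)

Derivation:
(1,0): flips 2 -> legal
(1,1): flips 1 -> legal
(1,2): flips 2 -> legal
(1,4): no bracket -> illegal
(1,5): flips 2 -> legal
(2,0): flips 4 -> legal
(3,0): no bracket -> illegal
(4,1): no bracket -> illegal
(4,4): no bracket -> illegal
(4,5): flips 1 -> legal
(5,1): flips 1 -> legal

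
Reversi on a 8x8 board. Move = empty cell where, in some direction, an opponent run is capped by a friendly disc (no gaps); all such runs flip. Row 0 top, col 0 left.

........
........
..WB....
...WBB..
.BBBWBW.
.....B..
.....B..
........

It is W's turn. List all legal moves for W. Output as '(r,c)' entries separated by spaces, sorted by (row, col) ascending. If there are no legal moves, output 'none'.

Answer: (1,3) (2,4) (2,6) (3,6) (4,0) (5,1) (5,3) (6,4) (6,6)

Derivation:
(1,2): no bracket -> illegal
(1,3): flips 1 -> legal
(1,4): no bracket -> illegal
(2,4): flips 3 -> legal
(2,5): no bracket -> illegal
(2,6): flips 1 -> legal
(3,0): no bracket -> illegal
(3,1): no bracket -> illegal
(3,2): no bracket -> illegal
(3,6): flips 2 -> legal
(4,0): flips 3 -> legal
(5,0): no bracket -> illegal
(5,1): flips 1 -> legal
(5,2): no bracket -> illegal
(5,3): flips 1 -> legal
(5,4): no bracket -> illegal
(5,6): no bracket -> illegal
(6,4): flips 1 -> legal
(6,6): flips 1 -> legal
(7,4): no bracket -> illegal
(7,5): no bracket -> illegal
(7,6): no bracket -> illegal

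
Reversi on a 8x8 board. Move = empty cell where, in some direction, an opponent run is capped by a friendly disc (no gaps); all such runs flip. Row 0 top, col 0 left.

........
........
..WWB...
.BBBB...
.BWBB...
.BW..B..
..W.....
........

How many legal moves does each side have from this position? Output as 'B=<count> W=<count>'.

-- B to move --
(1,1): flips 1 -> legal
(1,2): flips 2 -> legal
(1,3): flips 2 -> legal
(1,4): flips 1 -> legal
(2,1): flips 2 -> legal
(5,3): flips 2 -> legal
(6,1): flips 1 -> legal
(6,3): flips 1 -> legal
(7,1): no bracket -> illegal
(7,2): flips 3 -> legal
(7,3): flips 1 -> legal
B mobility = 10
-- W to move --
(1,3): no bracket -> illegal
(1,4): no bracket -> illegal
(1,5): flips 2 -> legal
(2,0): flips 1 -> legal
(2,1): no bracket -> illegal
(2,5): flips 3 -> legal
(3,0): flips 1 -> legal
(3,5): no bracket -> illegal
(4,0): flips 3 -> legal
(4,5): flips 3 -> legal
(4,6): no bracket -> illegal
(5,0): flips 3 -> legal
(5,3): flips 2 -> legal
(5,4): no bracket -> illegal
(5,6): no bracket -> illegal
(6,0): flips 1 -> legal
(6,1): no bracket -> illegal
(6,4): no bracket -> illegal
(6,5): no bracket -> illegal
(6,6): flips 3 -> legal
W mobility = 10

Answer: B=10 W=10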